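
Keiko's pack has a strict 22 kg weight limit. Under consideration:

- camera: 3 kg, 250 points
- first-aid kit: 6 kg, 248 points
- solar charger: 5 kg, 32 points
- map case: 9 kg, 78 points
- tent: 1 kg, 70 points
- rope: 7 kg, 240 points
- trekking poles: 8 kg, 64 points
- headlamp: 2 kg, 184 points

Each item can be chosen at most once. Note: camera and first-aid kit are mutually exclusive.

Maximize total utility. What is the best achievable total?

Taking camera + map case + tent + rope + headlamp: 22 kg used, 822 in utility.
The closest alternative, camera + tent + rope + trekking poles + headlamp, reaches only 808.

822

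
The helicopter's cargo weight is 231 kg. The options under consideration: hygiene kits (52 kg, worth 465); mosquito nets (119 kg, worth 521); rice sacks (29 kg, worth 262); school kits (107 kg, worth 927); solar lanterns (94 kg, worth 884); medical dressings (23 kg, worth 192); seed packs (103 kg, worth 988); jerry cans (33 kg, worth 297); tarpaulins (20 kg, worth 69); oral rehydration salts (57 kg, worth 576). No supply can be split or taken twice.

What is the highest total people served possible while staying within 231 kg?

By people served per kg: oral rehydration salts 10.11, seed packs 9.59, solar lanterns 9.40 lead.
A density-first pass picks rice sacks + seed packs + jerry cans + oral rehydration salts — 2123 at 222 kg.
Dropping rice sacks and oral rehydration salts frees 86 kg; slotting in solar lanterns (94 kg) lifts the total to 2169 at 230 kg.
Next best is rice sacks + solar lanterns + seed packs at 2134 (226 kg) — short by 35.

2169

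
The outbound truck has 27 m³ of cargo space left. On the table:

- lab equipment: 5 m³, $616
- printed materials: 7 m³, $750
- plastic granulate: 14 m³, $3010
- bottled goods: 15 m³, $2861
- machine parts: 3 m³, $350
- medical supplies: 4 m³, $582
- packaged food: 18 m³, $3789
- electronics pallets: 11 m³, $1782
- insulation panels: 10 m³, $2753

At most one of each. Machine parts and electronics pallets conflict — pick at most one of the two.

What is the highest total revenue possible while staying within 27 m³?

The ratio ordering already packs tightly: plastic granulate + machine parts + insulation panels, 27 m³, 6113.

6113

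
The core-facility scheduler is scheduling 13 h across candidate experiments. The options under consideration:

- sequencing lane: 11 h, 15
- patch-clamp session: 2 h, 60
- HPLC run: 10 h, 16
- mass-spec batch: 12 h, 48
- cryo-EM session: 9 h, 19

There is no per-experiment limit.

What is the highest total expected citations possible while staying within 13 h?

360

6×patch-clamp session uses 12 of the 13 h and totals 360.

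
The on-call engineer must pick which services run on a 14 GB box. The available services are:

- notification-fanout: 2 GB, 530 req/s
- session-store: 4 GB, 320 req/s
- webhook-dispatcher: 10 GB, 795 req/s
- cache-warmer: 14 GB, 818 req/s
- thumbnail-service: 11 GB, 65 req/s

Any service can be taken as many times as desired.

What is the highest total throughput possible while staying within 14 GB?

Ranking by ratio (throughput/GB): notification-fanout 265.00, session-store 80.00, webhook-dispatcher 79.50.
Best packing: 7×notification-fanout — 14 GB, 3710 total.
That's the maximum — no swap from here does better than 3710.

3710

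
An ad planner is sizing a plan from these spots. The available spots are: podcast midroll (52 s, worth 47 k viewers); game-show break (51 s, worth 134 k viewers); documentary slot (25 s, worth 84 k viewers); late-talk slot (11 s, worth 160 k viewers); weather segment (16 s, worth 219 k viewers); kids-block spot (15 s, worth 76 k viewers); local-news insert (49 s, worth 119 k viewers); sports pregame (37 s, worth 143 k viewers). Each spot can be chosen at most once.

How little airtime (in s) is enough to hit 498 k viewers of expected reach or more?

Need the lightest bundle worth ≥ 498.
late-talk slot + weather segment + sports pregame: 522 expected reach at 64 s.
Below 64 s the best achievable stays under 498.

64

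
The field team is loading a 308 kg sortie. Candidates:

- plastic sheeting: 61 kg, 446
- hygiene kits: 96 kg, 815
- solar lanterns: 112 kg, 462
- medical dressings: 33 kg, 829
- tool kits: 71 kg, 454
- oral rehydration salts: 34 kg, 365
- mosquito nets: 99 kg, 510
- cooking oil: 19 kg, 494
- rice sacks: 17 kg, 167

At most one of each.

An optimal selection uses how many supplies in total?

Best achievable people served is 3205.
For example plastic sheeting + hygiene kits + medical dressings + tool kits + cooking oil + rice sacks achieves it, using 297 kg.
All optima have 6 supplies.

6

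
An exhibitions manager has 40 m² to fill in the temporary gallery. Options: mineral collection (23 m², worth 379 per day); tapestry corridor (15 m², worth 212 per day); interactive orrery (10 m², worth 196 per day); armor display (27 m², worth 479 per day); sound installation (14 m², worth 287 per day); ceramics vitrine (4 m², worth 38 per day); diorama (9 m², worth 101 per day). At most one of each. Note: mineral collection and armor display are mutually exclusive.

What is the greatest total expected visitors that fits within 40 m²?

695

The ratio ordering already packs tightly: tapestry corridor + interactive orrery + sound installation, 39 m², 695.
Runner-up interactive orrery + armor display tops out at 675.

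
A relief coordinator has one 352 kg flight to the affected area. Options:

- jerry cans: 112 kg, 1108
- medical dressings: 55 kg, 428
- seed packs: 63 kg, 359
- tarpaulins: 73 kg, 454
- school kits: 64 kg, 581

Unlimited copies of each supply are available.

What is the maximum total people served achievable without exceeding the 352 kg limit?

Ranking by ratio (people served/kg): jerry cans 9.89, school kits 9.08, medical dressings 7.78.
Taking the top-ratio supplies first gives 3×jerry cans for 3324 (336 kg).
Replace jerry cans with 2×school kits: the trade gains 54 net, giving 3378 at 352 kg.

3378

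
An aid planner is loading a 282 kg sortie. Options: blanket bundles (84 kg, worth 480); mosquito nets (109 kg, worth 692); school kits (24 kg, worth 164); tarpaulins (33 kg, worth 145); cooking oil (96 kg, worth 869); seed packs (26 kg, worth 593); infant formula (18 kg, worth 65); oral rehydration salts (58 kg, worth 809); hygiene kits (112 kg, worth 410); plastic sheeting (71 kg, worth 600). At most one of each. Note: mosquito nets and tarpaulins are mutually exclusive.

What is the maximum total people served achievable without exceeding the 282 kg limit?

By people served per kg: seed packs 22.81, oral rehydration salts 13.95, cooking oil 9.05 lead.
The ratio ordering already packs tightly: school kits + cooking oil + seed packs + oral rehydration salts + plastic sheeting, 275 kg, 3035.
The spare 7 kg is too small for any remaining supply, and no feasible exchange beats 3035.

3035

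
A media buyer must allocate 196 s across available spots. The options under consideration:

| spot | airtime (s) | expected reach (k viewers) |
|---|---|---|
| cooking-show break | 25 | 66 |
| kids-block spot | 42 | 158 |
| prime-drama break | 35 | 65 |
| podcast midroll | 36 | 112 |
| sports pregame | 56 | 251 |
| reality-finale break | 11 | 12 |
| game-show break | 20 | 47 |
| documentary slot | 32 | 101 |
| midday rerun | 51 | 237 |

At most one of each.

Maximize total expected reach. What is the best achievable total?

Greedy by ratio would take kids-block spot + sports pregame + reality-finale break + documentary slot + midday rerun: 192 s used, total 759.
Replace documentary slot with podcast midroll: the trade gains 11 net, giving 770 at 196 s.

770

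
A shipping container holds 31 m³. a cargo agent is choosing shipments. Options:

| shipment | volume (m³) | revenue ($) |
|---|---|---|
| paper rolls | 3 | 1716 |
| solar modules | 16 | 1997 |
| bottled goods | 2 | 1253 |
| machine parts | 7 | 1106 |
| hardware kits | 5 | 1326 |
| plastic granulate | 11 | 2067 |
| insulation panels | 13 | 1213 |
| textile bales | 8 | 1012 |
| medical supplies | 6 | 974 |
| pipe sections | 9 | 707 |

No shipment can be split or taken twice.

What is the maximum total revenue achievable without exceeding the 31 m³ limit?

The ratio heuristic lands on paper rolls + bottled goods + hardware kits + plastic granulate + medical supplies (7336) but leaves 4 m³ idle.
Dropping medical supplies frees 6 m³; slotting in machine parts (7 m³) lifts the total to 7468 at 28 m³.

7468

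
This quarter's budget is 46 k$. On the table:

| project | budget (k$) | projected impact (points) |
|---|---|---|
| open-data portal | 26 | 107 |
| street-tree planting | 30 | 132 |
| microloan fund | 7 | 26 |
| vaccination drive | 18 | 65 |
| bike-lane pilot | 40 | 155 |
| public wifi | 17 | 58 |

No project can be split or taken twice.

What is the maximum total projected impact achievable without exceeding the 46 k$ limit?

172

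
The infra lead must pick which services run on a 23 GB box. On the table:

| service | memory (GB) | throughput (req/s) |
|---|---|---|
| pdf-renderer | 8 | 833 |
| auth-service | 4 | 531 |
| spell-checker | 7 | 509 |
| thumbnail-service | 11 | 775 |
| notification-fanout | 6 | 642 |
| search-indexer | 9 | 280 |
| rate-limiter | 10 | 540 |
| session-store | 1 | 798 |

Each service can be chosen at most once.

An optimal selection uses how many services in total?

4

Best achievable throughput is 2804.
For example pdf-renderer + auth-service + notification-fanout + session-store achieves it, using 19 GB.
Any selection reaching 2804 contains exactly 4 services.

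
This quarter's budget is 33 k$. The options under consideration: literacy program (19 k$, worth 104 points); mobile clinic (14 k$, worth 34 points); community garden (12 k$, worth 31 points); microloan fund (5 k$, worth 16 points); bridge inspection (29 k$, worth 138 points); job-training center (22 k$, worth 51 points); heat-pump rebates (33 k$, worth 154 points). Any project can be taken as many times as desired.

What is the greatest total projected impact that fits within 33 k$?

Filling by ratio: literacy program + 2×microloan fund for 136, with 4 k$ left unused.
Replace literacy program and 2×microloan fund with heat-pump rebates: the trade gains 18 net, giving 154 at 33 k$.
Nothing else within 33 k$ beats 154.

154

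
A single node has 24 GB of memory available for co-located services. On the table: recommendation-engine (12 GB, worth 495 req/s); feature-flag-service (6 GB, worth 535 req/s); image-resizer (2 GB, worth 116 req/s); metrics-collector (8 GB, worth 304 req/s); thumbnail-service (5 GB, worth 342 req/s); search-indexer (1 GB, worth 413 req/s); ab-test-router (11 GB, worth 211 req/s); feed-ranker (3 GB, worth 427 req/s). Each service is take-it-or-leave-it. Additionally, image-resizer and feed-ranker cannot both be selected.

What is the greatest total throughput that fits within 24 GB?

2021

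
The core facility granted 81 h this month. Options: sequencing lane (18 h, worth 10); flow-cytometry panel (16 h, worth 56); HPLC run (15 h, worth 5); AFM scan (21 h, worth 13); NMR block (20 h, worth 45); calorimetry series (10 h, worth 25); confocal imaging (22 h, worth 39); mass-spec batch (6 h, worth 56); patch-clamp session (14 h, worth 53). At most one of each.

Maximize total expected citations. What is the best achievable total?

Ranking by ratio (expected citations/h): mass-spec batch 9.33, patch-clamp session 3.79, flow-cytometry panel 3.50, calorimetry series 2.50.
Greedy by ratio would take flow-cytometry panel + HPLC run + NMR block + calorimetry series + mass-spec batch + patch-clamp session: 81 h used, total 240.
Dropping HPLC run and calorimetry series frees 25 h; slotting in confocal imaging (22 h) lifts the total to 249 at 78 h.
The closest alternative, flow-cytometry panel + HPLC run + NMR block + calorimetry series + mass-spec batch + patch-clamp session, reaches only 240.

249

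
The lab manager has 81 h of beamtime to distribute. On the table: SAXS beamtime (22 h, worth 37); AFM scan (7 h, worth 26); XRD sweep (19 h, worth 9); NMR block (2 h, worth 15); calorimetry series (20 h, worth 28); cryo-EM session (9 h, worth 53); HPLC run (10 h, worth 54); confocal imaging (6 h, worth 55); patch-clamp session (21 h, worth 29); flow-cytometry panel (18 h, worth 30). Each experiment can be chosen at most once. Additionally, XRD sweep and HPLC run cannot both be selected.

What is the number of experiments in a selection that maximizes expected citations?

Best achievable expected citations is 270.
For example SAXS beamtime + AFM scan + NMR block + cryo-EM session + HPLC run + confocal imaging + flow-cytometry panel achieves it, using 74 h.
Every optimal selection uses 7 experiments.

7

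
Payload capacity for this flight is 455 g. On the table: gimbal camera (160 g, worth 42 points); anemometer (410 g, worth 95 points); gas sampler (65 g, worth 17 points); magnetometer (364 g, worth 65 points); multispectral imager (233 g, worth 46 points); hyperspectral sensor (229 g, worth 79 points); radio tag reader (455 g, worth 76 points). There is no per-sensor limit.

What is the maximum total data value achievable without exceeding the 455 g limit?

138

Density check — hyperspectral sensor 0.34, gimbal camera 0.26, gas sampler 0.26 are the best per g.
The ratio ordering already packs tightly: gimbal camera + gas sampler + hyperspectral sensor, 454 g, 138.
That's the maximum — no swap from here does better than 138.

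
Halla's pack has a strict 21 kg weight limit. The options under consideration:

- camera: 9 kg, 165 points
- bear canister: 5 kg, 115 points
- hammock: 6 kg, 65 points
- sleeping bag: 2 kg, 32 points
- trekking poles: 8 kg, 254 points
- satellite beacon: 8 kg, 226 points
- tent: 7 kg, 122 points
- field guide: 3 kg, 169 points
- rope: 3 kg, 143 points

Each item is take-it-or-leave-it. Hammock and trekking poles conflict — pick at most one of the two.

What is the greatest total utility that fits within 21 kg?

713

By utility per kg: field guide 56.33, rope 47.67, trekking poles 31.75, satellite beacon 28.25 lead.
The ratio ordering already packs tightly: bear canister + sleeping bag + trekking poles + field guide + rope, 21 kg, 713.
The closest alternative, trekking poles + tent + field guide + rope, reaches only 688.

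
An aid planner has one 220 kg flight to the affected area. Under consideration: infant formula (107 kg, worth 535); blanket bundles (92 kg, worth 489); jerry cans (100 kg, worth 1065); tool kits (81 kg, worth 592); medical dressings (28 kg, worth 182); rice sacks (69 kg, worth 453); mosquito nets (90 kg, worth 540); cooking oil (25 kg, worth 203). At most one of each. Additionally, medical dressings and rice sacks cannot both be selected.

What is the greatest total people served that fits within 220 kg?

1860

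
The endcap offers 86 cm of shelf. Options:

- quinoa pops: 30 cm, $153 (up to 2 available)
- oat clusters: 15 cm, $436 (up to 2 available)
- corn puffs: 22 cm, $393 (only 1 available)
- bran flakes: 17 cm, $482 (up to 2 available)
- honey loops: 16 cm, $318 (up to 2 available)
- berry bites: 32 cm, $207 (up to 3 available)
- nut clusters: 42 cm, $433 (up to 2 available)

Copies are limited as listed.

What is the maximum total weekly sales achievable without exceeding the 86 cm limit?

Greedy by ratio would take 2×oat clusters + 2×bran flakes + honey loops: 80 cm used, total 2154.
The 16 cm tied up in honey loops is better spent on corn puffs — total rises to 2229 (86 cm).
No other feasible combination exceeds 2229.

2229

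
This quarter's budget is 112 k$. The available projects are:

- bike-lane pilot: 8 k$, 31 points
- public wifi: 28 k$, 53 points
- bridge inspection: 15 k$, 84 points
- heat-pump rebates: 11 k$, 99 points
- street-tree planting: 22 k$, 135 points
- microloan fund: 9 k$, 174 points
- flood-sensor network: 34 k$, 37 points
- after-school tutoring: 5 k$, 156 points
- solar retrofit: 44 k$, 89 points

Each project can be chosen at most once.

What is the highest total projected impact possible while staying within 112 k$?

737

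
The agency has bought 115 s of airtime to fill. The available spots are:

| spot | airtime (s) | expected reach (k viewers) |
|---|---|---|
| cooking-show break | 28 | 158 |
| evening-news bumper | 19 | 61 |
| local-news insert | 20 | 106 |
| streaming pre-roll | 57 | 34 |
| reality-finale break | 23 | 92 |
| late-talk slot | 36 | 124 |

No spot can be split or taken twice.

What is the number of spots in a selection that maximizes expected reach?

4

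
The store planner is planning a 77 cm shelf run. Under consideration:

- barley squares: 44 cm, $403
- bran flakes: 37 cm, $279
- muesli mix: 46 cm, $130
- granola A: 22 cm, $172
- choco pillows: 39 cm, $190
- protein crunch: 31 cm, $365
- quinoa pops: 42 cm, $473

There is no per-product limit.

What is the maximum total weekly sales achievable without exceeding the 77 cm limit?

Taking the top-ratio products first gives 2×protein crunch for 730 (62 cm).
Replace protein crunch with quinoa pops: the trade gains 108 net, giving 838 at 73 cm.
The spare 4 cm is too small for any remaining product, and no exchange beats 838.

838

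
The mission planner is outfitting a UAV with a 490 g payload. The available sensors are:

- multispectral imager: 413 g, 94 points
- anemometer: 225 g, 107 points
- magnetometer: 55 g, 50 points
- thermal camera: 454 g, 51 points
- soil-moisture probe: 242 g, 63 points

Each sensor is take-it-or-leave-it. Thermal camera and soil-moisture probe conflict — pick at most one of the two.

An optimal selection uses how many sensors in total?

Best achievable data value is 170.
anemometer + soil-moisture probe hits 170 at 467 g.
Any selection reaching 170 contains exactly 2 sensors.

2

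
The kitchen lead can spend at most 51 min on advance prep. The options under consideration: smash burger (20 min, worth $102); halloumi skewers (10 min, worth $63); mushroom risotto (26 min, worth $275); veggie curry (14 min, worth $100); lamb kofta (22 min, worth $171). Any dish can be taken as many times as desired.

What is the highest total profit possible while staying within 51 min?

446

Best packing: mushroom risotto + lamb kofta — 48 min, 446 total.
The spare 3 min is too small for any remaining dish, and no exchange beats 446.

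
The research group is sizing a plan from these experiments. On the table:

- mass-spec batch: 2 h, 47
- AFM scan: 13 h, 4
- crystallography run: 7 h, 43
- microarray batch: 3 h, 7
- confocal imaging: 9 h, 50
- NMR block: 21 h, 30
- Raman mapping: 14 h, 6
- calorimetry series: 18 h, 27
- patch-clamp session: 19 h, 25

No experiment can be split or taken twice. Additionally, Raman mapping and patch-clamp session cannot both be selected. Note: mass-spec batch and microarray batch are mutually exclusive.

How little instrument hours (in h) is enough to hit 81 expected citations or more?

Minimise h subject to total expected citations ≥ 81.
mass-spec batch + crystallography run: 90 expected citations at 9 h.
No combination under 9 h hits 81.

9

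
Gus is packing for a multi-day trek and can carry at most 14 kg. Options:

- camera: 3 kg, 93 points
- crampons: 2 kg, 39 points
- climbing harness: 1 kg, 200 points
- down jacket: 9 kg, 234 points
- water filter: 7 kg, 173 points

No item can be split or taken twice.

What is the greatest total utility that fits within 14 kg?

527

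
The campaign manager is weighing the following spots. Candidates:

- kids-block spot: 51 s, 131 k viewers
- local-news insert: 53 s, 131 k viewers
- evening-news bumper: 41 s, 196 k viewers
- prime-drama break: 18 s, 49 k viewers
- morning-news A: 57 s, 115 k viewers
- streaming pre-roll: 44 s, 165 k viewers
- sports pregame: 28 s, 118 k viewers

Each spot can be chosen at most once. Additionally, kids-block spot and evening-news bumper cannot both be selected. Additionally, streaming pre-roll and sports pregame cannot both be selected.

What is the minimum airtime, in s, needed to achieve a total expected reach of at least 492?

Minimise s subject to total expected reach ≥ 492.
local-news insert + evening-news bumper + streaming pre-roll reaches 492 using 138 s.
No combination under 138 s hits 492.

138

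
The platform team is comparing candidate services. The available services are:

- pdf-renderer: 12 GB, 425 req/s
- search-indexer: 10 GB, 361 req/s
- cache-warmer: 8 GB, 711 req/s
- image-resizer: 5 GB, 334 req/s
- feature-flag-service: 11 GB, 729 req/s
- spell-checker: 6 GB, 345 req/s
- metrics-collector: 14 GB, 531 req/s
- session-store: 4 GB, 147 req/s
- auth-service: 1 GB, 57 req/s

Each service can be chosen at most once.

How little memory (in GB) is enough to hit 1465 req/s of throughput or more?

20

Look for the lowest-memory combination reaching 1465.
cache-warmer + feature-flag-service + auth-service reaches 1497 using 20 GB.
No combination under 20 GB hits 1465.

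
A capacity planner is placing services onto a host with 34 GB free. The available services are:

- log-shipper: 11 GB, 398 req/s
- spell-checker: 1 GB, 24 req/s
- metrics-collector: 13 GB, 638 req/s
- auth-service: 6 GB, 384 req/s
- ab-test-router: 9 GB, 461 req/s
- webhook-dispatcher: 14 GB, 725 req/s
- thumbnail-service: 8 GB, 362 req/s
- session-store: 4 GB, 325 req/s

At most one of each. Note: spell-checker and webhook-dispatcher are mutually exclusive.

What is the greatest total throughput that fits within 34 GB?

1895

Auth-service + ab-test-router + webhook-dispatcher + session-store uses 33 of the 34 GB and totals 1895.
Next best is spell-checker + metrics-collector + auth-service + ab-test-router + session-store at 1832 (33 GB) — short by 63.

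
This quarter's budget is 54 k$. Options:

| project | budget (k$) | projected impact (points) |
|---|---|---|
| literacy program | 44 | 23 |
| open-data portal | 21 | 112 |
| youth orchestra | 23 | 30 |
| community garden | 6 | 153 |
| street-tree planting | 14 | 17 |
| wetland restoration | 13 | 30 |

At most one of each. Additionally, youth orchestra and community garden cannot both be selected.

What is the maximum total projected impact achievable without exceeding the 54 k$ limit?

312

Ranking by ratio (projected impact/k$): community garden 25.50, open-data portal 5.33, wetland restoration 2.31.
The ratio ordering already packs tightly: open-data portal + community garden + street-tree planting + wetland restoration, 54 k$, 312.
That's the maximum — no feasible swap from here does better than 312.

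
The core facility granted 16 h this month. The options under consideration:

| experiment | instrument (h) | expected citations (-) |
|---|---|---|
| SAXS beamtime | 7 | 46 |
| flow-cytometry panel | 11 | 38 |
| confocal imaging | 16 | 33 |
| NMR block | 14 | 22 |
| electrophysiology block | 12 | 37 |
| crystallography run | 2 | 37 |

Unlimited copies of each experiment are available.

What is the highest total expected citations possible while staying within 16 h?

By expected citations per h: crystallography run 18.50, SAXS beamtime 6.57, flow-cytometry panel 3.45 lead.
Taking 8×crystallography run: 16 h used, 296 in expected citations.
No other feasible combination exceeds 296.

296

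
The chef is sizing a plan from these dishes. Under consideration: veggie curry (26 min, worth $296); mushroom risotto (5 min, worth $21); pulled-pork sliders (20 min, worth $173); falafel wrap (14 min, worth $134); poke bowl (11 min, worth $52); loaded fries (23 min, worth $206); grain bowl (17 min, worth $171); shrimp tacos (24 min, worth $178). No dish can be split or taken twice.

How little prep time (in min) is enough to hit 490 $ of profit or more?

49

Minimise min subject to total profit ≥ 490.
veggie curry + loaded fries: 502 profit at 49 min.
Below 49 min the best achievable stays under 490.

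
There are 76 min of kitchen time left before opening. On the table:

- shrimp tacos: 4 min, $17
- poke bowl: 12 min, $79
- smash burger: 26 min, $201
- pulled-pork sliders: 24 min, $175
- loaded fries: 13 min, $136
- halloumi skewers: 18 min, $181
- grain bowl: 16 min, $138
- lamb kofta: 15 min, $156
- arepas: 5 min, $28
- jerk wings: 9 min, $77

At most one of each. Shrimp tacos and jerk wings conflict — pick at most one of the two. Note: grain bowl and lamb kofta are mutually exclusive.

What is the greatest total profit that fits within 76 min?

Best packing: shrimp tacos + smash burger + loaded fries + halloumi skewers + lamb kofta — 76 min, 691 total.
Nothing else feasible within 76 min beats 691.

691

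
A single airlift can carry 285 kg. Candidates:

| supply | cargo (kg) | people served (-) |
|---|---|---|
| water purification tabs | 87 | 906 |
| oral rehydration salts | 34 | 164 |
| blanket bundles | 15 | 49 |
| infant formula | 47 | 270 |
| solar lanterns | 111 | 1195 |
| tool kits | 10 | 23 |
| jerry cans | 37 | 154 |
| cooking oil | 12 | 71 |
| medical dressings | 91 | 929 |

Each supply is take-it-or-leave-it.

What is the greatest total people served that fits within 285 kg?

2558

Density check — solar lanterns 10.77, water purification tabs 10.41, medical dressings 10.21 are the best per kg.
Filling by ratio: water purification tabs + blanket bundles + infant formula + solar lanterns + tool kits + cooking oil for 2514, with 3 kg left unused.
Reworking the packing: oral rehydration salts + infant formula + solar lanterns + medical dressings uses 283 kg and improves the total to 2558.
That's the maximum — no swap from here does better than 2558.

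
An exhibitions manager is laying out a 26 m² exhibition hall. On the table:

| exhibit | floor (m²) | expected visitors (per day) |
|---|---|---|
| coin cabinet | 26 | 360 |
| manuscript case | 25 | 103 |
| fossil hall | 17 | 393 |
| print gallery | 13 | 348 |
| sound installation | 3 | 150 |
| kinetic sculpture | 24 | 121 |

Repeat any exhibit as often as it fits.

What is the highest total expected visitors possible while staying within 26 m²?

Taking 8×sound installation: 24 m² used, 1200 in expected visitors.
Nothing else within 26 m² beats 1200.

1200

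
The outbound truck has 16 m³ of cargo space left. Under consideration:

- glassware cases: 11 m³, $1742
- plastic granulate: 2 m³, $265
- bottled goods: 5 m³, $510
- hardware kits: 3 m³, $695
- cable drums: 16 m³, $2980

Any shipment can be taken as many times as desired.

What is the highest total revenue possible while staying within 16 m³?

3475

Density check — hardware kits 231.67, cable drums 186.25, glassware cases 158.36, plastic granulate 132.50 are the best per m³.
5×hardware kits uses 15 of the 16 m³ and totals 3475.
No other feasible combination exceeds 3475.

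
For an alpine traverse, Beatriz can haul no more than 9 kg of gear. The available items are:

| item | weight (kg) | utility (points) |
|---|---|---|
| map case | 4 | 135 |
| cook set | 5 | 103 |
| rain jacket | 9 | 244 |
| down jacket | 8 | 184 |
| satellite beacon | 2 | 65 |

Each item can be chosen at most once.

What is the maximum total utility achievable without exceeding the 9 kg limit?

244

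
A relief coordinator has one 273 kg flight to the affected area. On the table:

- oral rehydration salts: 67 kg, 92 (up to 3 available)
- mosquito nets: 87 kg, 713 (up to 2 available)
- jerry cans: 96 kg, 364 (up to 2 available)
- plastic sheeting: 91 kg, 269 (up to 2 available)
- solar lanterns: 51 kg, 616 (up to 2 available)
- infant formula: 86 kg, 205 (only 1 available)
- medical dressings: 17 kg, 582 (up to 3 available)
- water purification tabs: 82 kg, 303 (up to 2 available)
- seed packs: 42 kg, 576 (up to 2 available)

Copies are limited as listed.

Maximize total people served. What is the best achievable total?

By people served per kg: medical dressings 34.24, seed packs 13.71, solar lanterns 12.08, mosquito nets 8.20 lead.
Filling by ratio: 2×solar lanterns + 3×medical dressings + 2×seed packs for 4130, with 36 kg left unused.
Replace solar lanterns with mosquito nets: the trade gains 97 net, giving 4227 at 273 kg.
Every other selection either busts 273 kg or exceeds an availability limit or fails to beat 4227.

4227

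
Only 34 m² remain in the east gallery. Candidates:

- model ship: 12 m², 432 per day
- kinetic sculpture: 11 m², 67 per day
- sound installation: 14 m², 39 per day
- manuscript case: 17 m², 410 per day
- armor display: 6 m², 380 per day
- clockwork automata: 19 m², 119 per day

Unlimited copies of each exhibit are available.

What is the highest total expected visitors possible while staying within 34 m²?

1900

Density check — armor display 63.33, model ship 36.00, manuscript case 24.12, clockwork automata 6.26 are the best per m².
Best packing: 5×armor display — 30 m², 1900 total.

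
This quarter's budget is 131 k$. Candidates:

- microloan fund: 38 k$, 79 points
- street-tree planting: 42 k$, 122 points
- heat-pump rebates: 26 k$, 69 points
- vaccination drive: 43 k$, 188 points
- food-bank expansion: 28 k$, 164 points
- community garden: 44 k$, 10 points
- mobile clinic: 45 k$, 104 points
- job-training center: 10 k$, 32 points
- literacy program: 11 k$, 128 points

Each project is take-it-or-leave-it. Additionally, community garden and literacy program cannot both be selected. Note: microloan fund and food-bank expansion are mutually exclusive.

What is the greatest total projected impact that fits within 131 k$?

602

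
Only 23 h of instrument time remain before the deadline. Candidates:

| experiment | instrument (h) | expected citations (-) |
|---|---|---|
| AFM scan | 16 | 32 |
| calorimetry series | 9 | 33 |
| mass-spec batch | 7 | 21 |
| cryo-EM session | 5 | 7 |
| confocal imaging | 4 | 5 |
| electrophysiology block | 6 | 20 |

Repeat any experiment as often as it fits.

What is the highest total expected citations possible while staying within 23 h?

75

By expected citations per h: calorimetry series 3.67, electrophysiology block 3.33, mass-spec batch 3.00, AFM scan 2.00 lead.
A density-first pass picks 2×calorimetry series + cryo-EM session — 73 at 23 h.
Replace calorimetry series and cryo-EM session with 2×mass-spec batch: the trade gains 2 net, giving 75 at 23 h.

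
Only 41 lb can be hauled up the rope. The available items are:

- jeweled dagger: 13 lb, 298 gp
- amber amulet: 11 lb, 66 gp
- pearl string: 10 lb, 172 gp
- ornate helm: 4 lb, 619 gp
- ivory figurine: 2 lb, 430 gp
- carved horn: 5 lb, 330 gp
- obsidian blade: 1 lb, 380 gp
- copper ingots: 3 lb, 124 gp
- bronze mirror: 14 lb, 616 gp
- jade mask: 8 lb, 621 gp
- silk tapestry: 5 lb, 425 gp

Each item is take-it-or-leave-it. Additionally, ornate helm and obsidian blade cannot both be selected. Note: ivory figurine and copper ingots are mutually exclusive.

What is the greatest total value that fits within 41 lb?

3041

Ornate helm + ivory figurine + carved horn + bronze mirror + jade mask + silk tapestry uses 38 of the 41 lb and totals 3041.
The closest alternative, ivory figurine + carved horn + obsidian blade + bronze mirror + jade mask + silk tapestry, reaches only 2802.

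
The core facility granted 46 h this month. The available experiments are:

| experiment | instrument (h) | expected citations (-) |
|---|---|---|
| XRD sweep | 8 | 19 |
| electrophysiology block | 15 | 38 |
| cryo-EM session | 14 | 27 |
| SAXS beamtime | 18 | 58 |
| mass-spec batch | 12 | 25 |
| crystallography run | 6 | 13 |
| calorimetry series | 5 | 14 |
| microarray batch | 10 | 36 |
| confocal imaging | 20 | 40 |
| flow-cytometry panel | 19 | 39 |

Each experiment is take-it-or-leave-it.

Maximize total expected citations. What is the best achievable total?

By expected citations per h: microarray batch 3.60, SAXS beamtime 3.22, calorimetry series 2.80, electrophysiology block 2.53 lead.
The ratio heuristic lands on XRD sweep + SAXS beamtime + calorimetry series + microarray batch (127) but leaves 5 h idle.
Dropping XRD sweep frees 8 h; slotting in mass-spec batch (12 h) lifts the total to 133 at 45 h.
Runner-up electrophysiology block + SAXS beamtime + microarray batch tops out at 132.

133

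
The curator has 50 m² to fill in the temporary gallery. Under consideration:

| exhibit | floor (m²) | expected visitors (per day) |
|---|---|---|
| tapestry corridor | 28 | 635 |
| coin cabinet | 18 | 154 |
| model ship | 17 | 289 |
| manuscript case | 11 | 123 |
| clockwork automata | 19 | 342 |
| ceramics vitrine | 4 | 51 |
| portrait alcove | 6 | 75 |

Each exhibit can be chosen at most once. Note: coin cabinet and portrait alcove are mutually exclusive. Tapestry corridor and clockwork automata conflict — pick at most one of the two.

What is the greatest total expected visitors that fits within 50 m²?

975

Ranking by ratio (expected visitors/m²): tapestry corridor 22.68, clockwork automata 18.00, model ship 17.00, ceramics vitrine 12.75.
Tapestry corridor + model ship + ceramics vitrine uses 49 of the 50 m² and totals 975.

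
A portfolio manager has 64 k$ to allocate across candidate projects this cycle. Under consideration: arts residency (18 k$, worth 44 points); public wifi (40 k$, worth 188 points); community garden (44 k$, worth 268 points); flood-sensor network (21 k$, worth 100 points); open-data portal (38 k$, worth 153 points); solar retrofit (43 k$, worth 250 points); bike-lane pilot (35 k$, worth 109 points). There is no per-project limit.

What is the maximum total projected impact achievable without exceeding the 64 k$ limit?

350

The ratio heuristic lands on arts residency + community garden (312) but leaves 2 k$ idle.
The 62 k$ tied up in arts residency and community garden is better spent on flood-sensor network + solar retrofit — total rises to 350 (64 k$).
Nothing else within 64 k$ beats 350.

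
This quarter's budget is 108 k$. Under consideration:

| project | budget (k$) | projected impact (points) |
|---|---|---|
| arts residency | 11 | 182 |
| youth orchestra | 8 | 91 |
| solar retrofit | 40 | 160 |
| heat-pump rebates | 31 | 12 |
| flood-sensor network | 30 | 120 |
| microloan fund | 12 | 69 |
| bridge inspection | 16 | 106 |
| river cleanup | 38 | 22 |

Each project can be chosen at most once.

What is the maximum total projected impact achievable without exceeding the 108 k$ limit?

By projected impact per k$: arts residency 16.55, youth orchestra 11.38, bridge inspection 6.62 lead.
Greedy by ratio would take arts residency + youth orchestra + solar retrofit + microloan fund + bridge inspection: 87 k$ used, total 608.
The 12 k$ tied up in microloan fund is better spent on flood-sensor network — total rises to 659 (105 k$).
Runner-up arts residency + youth orchestra + solar retrofit + flood-sensor network + microloan fund tops out at 622.

659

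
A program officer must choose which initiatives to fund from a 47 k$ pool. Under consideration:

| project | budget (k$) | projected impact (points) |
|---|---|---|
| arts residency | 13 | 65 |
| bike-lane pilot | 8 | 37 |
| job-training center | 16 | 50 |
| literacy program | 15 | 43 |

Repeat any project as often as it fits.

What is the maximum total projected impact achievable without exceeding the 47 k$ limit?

232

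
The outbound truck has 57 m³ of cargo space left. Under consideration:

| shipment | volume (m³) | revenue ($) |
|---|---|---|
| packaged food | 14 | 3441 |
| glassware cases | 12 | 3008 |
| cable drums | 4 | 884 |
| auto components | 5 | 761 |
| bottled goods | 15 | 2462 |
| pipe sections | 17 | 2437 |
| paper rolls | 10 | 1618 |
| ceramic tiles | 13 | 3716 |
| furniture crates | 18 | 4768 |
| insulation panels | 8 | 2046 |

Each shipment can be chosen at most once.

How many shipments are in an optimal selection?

4

The maximum revenue within 57 m³ is 14933.
For example packaged food + glassware cases + ceramic tiles + furniture crates achieves it, using 57 m³.
Every optimal selection uses 4 shipments.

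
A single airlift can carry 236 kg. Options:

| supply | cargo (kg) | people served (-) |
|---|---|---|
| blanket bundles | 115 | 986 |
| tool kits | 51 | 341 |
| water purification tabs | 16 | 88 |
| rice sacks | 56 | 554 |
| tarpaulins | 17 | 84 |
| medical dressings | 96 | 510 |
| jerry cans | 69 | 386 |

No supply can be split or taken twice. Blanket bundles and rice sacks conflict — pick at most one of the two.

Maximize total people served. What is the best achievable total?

1713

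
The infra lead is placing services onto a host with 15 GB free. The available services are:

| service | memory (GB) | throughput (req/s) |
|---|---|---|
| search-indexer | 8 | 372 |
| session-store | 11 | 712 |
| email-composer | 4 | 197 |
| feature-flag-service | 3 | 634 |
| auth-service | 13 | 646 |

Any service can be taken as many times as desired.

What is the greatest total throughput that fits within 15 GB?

Density check — feature-flag-service 211.33, session-store 64.73, auth-service 49.69 are the best per GB.
The ratio ordering already packs tightly: 5×feature-flag-service, 15 GB, 3170.
No other feasible combination exceeds 3170.

3170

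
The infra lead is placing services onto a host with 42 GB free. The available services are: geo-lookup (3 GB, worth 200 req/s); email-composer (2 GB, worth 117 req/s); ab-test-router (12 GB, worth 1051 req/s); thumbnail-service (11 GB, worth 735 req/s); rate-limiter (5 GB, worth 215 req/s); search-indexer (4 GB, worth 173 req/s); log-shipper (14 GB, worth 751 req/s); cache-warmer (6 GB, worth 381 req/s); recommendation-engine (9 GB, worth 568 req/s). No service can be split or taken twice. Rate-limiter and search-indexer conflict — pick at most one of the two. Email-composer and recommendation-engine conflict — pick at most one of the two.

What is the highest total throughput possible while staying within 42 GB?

By throughput per GB: ab-test-router 87.58, thumbnail-service 66.82, geo-lookup 66.67 lead.
Taking geo-lookup + ab-test-router + thumbnail-service + cache-warmer + recommendation-engine: 41 GB used, 2935 in throughput.
No other feasible combination exceeds 2935.

2935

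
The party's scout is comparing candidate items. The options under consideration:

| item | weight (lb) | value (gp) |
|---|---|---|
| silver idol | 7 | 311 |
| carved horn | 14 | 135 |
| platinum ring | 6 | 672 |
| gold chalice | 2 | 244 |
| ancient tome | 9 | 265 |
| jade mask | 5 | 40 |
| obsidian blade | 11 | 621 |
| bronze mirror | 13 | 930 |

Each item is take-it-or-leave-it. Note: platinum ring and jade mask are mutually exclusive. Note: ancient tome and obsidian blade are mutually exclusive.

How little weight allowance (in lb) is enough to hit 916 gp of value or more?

Look for the lowest-weight combination reaching 916.
platinum ring + gold chalice reaches 916 using 8 lb.
No combination under 8 lb hits 916.

8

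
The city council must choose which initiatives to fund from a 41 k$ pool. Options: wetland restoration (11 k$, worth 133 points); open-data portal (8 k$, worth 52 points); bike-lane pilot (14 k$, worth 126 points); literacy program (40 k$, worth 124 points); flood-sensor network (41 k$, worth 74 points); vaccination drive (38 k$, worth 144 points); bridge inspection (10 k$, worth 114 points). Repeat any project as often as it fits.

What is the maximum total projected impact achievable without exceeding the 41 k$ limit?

475

Taking the top-ratio projects first gives 3×wetland restoration + open-data portal for 451 (41 k$).
Dropping 2×wetland restoration and open-data portal frees 30 k$; slotting in 3×bridge inspection (30 k$) lifts the total to 475 at 41 k$.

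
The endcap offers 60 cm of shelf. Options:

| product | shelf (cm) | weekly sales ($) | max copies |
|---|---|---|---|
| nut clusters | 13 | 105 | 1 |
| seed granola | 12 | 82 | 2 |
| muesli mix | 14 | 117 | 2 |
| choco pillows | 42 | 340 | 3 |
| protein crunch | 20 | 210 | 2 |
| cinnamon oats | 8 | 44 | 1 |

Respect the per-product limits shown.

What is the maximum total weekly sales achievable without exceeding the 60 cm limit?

546

By weekly sales per cm: protein crunch 10.50, muesli mix 8.36, choco pillows 8.10, nut clusters 8.08 lead.
Taking the top-ratio products first gives muesli mix + 2×protein crunch for 537 (54 cm).
The 14 cm tied up in muesli mix is better spent on seed granola + cinnamon oats — total rises to 546 (60 cm).
Every other selection either busts 60 cm or exceeds an availability limit or fails to beat 546.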